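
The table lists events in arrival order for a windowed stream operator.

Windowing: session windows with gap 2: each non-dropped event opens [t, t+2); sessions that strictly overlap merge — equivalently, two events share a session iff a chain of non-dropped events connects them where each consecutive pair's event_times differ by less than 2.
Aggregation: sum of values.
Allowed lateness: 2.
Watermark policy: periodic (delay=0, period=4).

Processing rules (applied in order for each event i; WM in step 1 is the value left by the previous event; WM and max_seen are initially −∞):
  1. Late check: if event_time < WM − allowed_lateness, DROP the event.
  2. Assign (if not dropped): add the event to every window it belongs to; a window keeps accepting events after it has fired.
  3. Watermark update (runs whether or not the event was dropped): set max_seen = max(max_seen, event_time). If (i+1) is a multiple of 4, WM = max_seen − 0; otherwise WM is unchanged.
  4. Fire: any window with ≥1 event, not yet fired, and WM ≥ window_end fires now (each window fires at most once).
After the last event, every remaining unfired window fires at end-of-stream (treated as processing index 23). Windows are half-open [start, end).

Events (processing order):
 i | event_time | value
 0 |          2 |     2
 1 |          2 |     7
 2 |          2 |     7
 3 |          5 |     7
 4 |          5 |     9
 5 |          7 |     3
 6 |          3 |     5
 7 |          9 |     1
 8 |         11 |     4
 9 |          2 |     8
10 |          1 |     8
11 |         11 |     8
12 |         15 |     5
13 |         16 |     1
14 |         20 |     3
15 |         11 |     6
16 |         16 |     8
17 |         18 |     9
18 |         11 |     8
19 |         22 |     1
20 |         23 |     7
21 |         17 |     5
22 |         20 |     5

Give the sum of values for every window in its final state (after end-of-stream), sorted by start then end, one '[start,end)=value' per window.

i=0 t=2 v=2: → [2,4); WM=−∞
i=1 t=2 v=7: → [2,4); WM=−∞
i=2 t=2 v=7: → [2,4); WM=−∞
i=3 t=5 v=7: → [5,7); WM=5
i=4 t=5 v=9: → [5,7); WM=5
i=5 t=7 v=3: → [7,9); WM=5
i=6 t=3 v=5: → [2,5); WM=5
i=7 t=9 v=1: → [9,11); WM=9
i=8 t=11 v=4: → [11,13); WM=9
i=9 t=2 v=8: DROP (t<9-2); WM=9
i=10 t=1 v=8: DROP (t<9-2); WM=9
i=11 t=11 v=8: → [11,13); WM=11
i=12 t=15 v=5: → [15,17); WM=11
i=13 t=16 v=1: → [15,18); WM=11
i=14 t=20 v=3: → [20,22); WM=11
i=15 t=11 v=6: → [11,13); WM=20
i=16 t=16 v=8: DROP (t<20-2); WM=20
i=17 t=18 v=9: → [18,20); WM=20
i=18 t=11 v=8: DROP (t<20-2); WM=20
i=19 t=22 v=1: → [22,24); WM=22
i=20 t=23 v=7: → [22,25); WM=22
i=21 t=17 v=5: DROP (t<22-2); WM=22
i=22 t=20 v=5: → [20,22); WM=22

[2,5)=21 [5,7)=16 [7,9)=3 [9,11)=1 [11,13)=18 [15,18)=6 [18,20)=9 [20,22)=8 [22,25)=8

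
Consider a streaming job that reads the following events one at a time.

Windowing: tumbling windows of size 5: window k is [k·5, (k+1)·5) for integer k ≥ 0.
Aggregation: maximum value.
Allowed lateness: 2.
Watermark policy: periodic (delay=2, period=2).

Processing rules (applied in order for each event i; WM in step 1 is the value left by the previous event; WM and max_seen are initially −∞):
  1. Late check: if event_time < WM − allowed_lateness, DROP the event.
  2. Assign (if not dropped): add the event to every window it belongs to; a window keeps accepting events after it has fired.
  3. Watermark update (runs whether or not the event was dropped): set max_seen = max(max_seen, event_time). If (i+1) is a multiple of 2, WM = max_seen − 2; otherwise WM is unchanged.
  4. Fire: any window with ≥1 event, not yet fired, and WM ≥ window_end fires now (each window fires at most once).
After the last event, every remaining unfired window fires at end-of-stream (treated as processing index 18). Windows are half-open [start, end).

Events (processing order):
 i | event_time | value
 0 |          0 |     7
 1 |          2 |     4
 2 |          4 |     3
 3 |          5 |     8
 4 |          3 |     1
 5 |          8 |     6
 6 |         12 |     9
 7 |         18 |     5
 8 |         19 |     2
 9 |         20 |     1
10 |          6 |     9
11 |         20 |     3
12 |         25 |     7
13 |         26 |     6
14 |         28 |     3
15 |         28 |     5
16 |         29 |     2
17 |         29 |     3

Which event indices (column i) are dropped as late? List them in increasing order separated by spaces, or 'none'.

10

i=0 t=0 v=7: → [0,5); WM=−∞
i=1 t=2 v=4: → [0,5); WM=0
i=2 t=4 v=3: → [0,5); WM=0
i=3 t=5 v=8: → [5,10); WM=3
i=4 t=3 v=1: → [0,5); WM=3
i=5 t=8 v=6: → [5,10); WM=6; [0,5) fires=7
i=6 t=12 v=9: → [10,15); WM=6
i=7 t=18 v=5: → [15,20); WM=16; [5,10) fires=8 [10,15) fires=9
i=8 t=19 v=2: → [15,20); WM=16
i=9 t=20 v=1: → [20,25); WM=18
i=10 t=6 v=9: DROP (t<18-2); WM=18
i=11 t=20 v=3: → [20,25); WM=18
i=12 t=25 v=7: → [25,30); WM=18
i=13 t=26 v=6: → [25,30); WM=24; [15,20) fires=5
i=14 t=28 v=3: → [25,30); WM=24
i=15 t=28 v=5: → [25,30); WM=26; [20,25) fires=3
i=16 t=29 v=2: → [25,30); WM=26
i=17 t=29 v=3: → [25,30); WM=27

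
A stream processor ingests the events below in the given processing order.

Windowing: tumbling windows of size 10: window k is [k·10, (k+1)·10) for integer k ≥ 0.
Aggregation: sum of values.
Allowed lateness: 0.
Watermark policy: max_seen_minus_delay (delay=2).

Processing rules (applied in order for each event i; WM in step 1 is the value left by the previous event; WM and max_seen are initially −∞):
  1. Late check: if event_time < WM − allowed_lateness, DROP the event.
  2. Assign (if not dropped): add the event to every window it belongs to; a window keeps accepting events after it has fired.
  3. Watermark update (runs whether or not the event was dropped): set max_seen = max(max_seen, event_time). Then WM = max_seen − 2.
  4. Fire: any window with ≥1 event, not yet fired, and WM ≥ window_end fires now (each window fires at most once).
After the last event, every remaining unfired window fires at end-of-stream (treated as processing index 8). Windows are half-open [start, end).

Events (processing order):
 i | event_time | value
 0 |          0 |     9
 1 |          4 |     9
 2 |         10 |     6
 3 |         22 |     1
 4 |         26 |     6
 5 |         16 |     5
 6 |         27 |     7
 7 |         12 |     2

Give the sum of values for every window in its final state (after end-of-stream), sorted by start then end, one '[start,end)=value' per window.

i=0 t=0 v=9: → [0,10); WM=-2
i=1 t=4 v=9: → [0,10); WM=2
i=2 t=10 v=6: → [10,20); WM=8
i=3 t=22 v=1: → [20,30); WM=20; [0,10) fires=18 [10,20) fires=6
i=4 t=26 v=6: → [20,30); WM=24
i=5 t=16 v=5: DROP (t<24-0); WM=24
i=6 t=27 v=7: → [20,30); WM=25
i=7 t=12 v=2: DROP (t<25-0); WM=25

[0,10)=18 [10,20)=6 [20,30)=14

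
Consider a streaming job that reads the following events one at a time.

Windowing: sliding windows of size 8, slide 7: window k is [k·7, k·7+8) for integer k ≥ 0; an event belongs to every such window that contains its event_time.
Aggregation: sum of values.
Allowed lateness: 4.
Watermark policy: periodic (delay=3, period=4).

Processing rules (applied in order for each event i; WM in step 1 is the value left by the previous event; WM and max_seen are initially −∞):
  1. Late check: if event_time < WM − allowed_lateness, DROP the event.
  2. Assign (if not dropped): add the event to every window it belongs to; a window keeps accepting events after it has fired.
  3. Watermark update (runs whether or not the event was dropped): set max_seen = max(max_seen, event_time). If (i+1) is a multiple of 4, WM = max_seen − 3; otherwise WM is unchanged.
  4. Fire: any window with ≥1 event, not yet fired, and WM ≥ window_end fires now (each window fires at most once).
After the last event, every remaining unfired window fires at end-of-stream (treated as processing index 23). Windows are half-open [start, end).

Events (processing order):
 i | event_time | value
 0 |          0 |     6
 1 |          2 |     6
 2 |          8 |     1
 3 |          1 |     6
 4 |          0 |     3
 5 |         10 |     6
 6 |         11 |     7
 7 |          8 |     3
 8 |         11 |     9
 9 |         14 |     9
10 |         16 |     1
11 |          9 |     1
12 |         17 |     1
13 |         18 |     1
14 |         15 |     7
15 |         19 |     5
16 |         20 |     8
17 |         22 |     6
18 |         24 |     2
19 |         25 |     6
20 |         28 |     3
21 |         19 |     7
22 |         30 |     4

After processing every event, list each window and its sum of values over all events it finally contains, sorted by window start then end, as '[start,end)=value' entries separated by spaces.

[0,8)=18 [7,15)=36 [14,22)=39 [21,29)=17 [28,36)=7

i=0 t=0 v=6: → [0,8); WM=−∞
i=1 t=2 v=6: → [0,8); WM=−∞
i=2 t=8 v=1: → [7,15); WM=−∞
i=3 t=1 v=6: → [0,8); WM=5
i=4 t=0 v=3: DROP (t<5-4); WM=5
i=5 t=10 v=6: → [7,15); WM=5
i=6 t=11 v=7: → [7,15); WM=5
i=7 t=8 v=3: → [7,15); WM=8; [0,8) fires=18
i=8 t=11 v=9: → [7,15); WM=8
i=9 t=14 v=9: → [14,22),[7,15); WM=8
i=10 t=16 v=1: → [14,22); WM=8
i=11 t=9 v=1: → [7,15); WM=13
i=12 t=17 v=1: → [14,22); WM=13
i=13 t=18 v=1: → [14,22); WM=13
i=14 t=15 v=7: → [14,22); WM=13
i=15 t=19 v=5: → [14,22); WM=16; [7,15) fires=36
i=16 t=20 v=8: → [14,22); WM=16
i=17 t=22 v=6: → [21,29); WM=16
i=18 t=24 v=2: → [21,29); WM=16
i=19 t=25 v=6: → [21,29); WM=22; [14,22) fires=32
i=20 t=28 v=3: → [28,36),[21,29); WM=22
i=21 t=19 v=7: → [14,22); WM=22
i=22 t=30 v=4: → [28,36); WM=22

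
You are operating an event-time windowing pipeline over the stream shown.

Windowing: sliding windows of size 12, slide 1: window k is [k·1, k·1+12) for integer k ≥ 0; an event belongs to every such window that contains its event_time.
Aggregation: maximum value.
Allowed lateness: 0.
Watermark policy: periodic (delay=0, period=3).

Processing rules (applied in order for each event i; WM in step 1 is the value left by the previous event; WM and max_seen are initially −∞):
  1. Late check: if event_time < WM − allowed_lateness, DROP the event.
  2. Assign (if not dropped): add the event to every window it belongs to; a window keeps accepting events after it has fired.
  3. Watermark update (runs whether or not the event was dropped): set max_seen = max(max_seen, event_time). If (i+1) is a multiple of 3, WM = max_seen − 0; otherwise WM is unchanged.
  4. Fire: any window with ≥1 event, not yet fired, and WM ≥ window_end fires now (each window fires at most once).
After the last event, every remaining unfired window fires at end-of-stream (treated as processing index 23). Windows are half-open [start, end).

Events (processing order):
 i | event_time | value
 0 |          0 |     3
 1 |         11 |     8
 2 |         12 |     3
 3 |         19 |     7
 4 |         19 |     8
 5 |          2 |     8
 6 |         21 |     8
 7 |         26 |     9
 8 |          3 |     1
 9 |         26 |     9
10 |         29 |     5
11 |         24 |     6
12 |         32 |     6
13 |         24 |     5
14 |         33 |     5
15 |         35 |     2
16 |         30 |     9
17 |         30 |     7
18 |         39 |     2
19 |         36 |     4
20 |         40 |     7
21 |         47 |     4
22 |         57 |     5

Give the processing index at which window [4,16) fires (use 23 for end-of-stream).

i=0 t=0 v=3: → [0,12); WM=−∞
i=1 t=11 v=8: → [11,23),[10,22),[9,21),[8,20),[7,19),[6,18),[5,17),[4,16),[3,15),[2,14),[1,13),[0,12); WM=−∞
i=2 t=12 v=3: → [12,24),[11,23),[10,22),[9,21),[8,20),[7,19),[6,18),[5,17),[4,16),[3,15),[2,14),[1,13); WM=12; [0,12) fires=8
i=3 t=19 v=7: → [19,31),[18,30),[17,29),[16,28),[15,27),[14,26),[13,25),[12,24),[11,23),[10,22),[9,21),[8,20); WM=12
i=4 t=19 v=8: → [19,31),[18,30),[17,29),[16,28),[15,27),[14,26),[13,25),[12,24),[11,23),[10,22),[9,21),[8,20); WM=12
i=5 t=2 v=8: DROP (t<12-0); WM=19; [1,13) fires=8 [2,14) fires=8 [3,15) fires=8 [4,16) fires=8 [5,17) fires=8 [6,18) fires=8 [7,19) fires=8
i=6 t=21 v=8: → [21,33),[20,32),[19,31),[18,30),[17,29),[16,28),[15,27),[14,26),[13,25),[12,24),[11,23),[10,22); WM=19
i=7 t=26 v=9: → [26,38),[25,37),[24,36),[23,35),[22,34),[21,33),[20,32),[19,31),[18,30),[17,29),[16,28),[15,27); WM=19
i=8 t=3 v=1: DROP (t<19-0); WM=26; [8,20) fires=8 [9,21) fires=8 [10,22) fires=8 [11,23) fires=8 [12,24) fires=8 [13,25) fires=8 [14,26) fires=8
i=9 t=26 v=9: → [26,38),[25,37),[24,36),[23,35),[22,34),[21,33),[20,32),[19,31),[18,30),[17,29),[16,28),[15,27); WM=26
i=10 t=29 v=5: → [29,41),[28,40),[27,39),[26,38),[25,37),[24,36),[23,35),[22,34),[21,33),[20,32),[19,31),[18,30); WM=26
i=11 t=24 v=6: DROP (t<26-0); WM=29; [15,27) fires=9 [16,28) fires=9 [17,29) fires=9
i=12 t=32 v=6: → [32,44),[31,43),[30,42),[29,41),[28,40),[27,39),[26,38),[25,37),[24,36),[23,35),[22,34),[21,33); WM=29
i=13 t=24 v=5: DROP (t<29-0); WM=29
i=14 t=33 v=5: → [33,45),[32,44),[31,43),[30,42),[29,41),[28,40),[27,39),[26,38),[25,37),[24,36),[23,35),[22,34); WM=33; [18,30) fires=9 [19,31) fires=9 [20,32) fires=9 [21,33) fires=9
i=15 t=35 v=2: → [35,47),[34,46),[33,45),[32,44),[31,43),[30,42),[29,41),[28,40),[27,39),[26,38),[25,37),[24,36); WM=33
i=16 t=30 v=9: DROP (t<33-0); WM=33
i=17 t=30 v=7: DROP (t<33-0); WM=35; [22,34) fires=9 [23,35) fires=9
i=18 t=39 v=2: → [39,51),[38,50),[37,49),[36,48),[35,47),[34,46),[33,45),[32,44),[31,43),[30,42),[29,41),[28,40); WM=35
i=19 t=36 v=4: → [36,48),[35,47),[34,46),[33,45),[32,44),[31,43),[30,42),[29,41),[28,40),[27,39),[26,38),[25,37); WM=35
i=20 t=40 v=7: → [40,52),[39,51),[38,50),[37,49),[36,48),[35,47),[34,46),[33,45),[32,44),[31,43),[30,42),[29,41); WM=40; [24,36) fires=9 [25,37) fires=9 [26,38) fires=9 [27,39) fires=6 [28,40) fires=6
i=21 t=47 v=4: → [47,59),[46,58),[45,57),[44,56),[43,55),[42,54),[41,53),[40,52),[39,51),[38,50),[37,49),[36,48); WM=40
i=22 t=57 v=5: → [57,69),[56,68),[55,67),[54,66),[53,65),[52,64),[51,63),[50,62),[49,61),[48,60),[47,59),[46,58); WM=40

5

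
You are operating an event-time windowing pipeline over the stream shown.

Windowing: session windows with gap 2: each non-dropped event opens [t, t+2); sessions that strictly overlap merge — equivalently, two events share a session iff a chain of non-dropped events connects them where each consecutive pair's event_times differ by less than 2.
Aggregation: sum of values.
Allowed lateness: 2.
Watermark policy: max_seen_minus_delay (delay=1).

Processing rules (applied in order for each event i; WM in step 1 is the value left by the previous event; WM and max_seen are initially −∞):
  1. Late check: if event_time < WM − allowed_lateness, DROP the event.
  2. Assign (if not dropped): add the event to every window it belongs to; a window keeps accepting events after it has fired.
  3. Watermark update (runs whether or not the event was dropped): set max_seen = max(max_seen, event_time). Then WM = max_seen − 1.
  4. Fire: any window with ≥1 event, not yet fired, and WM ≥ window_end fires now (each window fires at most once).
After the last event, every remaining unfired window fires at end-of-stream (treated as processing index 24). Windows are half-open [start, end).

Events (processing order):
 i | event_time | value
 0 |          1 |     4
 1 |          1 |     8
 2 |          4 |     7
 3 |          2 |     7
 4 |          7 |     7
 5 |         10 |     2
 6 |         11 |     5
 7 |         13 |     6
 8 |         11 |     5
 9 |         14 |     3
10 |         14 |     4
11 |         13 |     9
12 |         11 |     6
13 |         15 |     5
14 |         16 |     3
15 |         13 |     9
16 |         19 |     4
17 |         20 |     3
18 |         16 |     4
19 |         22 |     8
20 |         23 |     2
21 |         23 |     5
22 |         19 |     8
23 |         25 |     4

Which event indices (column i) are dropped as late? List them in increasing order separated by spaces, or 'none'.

i=0 t=1 v=4: → [1,3); WM=0
i=1 t=1 v=8: → [1,3); WM=0
i=2 t=4 v=7: → [4,6); WM=3
i=3 t=2 v=7: → [1,4); WM=3
i=4 t=7 v=7: → [7,9); WM=6
i=5 t=10 v=2: → [10,12); WM=9
i=6 t=11 v=5: → [10,13); WM=10
i=7 t=13 v=6: → [13,15); WM=12
i=8 t=11 v=5: → [10,13); WM=12
i=9 t=14 v=3: → [13,16); WM=13
i=10 t=14 v=4: → [13,16); WM=13
i=11 t=13 v=9: → [13,16); WM=13
i=12 t=11 v=6: → [10,13); WM=13
i=13 t=15 v=5: → [13,17); WM=14
i=14 t=16 v=3: → [13,18); WM=15
i=15 t=13 v=9: → [13,18); WM=15
i=16 t=19 v=4: → [19,21); WM=18
i=17 t=20 v=3: → [19,22); WM=19
i=18 t=16 v=4: DROP (t<19-2); WM=19
i=19 t=22 v=8: → [22,24); WM=21
i=20 t=23 v=2: → [22,25); WM=22
i=21 t=23 v=5: → [22,25); WM=22
i=22 t=19 v=8: DROP (t<22-2); WM=22
i=23 t=25 v=4: → [25,27); WM=24

18 22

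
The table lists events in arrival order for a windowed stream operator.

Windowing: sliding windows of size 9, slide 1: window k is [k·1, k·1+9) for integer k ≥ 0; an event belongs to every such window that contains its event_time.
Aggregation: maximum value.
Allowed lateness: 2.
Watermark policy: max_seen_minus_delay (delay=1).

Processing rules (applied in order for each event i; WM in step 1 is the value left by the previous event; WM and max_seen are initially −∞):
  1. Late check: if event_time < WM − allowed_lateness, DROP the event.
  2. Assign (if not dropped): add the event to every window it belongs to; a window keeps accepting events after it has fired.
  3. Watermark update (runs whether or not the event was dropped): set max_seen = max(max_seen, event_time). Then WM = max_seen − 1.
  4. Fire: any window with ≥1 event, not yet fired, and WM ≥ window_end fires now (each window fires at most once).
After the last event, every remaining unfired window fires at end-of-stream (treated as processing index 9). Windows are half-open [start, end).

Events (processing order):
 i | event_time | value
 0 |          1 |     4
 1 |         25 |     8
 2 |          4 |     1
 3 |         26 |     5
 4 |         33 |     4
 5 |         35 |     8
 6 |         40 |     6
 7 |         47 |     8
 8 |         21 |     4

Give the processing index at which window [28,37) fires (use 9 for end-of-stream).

i=0 t=1 v=4: → [1,10),[0,9); WM=0
i=1 t=25 v=8: → [25,34),[24,33),[23,32),[22,31),[21,30),[20,29),[19,28),[18,27),[17,26); WM=24; [0,9) fires=4 [1,10) fires=4
i=2 t=4 v=1: DROP (t<24-2); WM=24
i=3 t=26 v=5: → [26,35),[25,34),[24,33),[23,32),[22,31),[21,30),[20,29),[19,28),[18,27); WM=25
i=4 t=33 v=4: → [33,42),[32,41),[31,40),[30,39),[29,38),[28,37),[27,36),[26,35),[25,34); WM=32; [17,26) fires=8 [18,27) fires=8 [19,28) fires=8 [20,29) fires=8 [21,30) fires=8 [22,31) fires=8 [23,32) fires=8
i=5 t=35 v=8: → [35,44),[34,43),[33,42),[32,41),[31,40),[30,39),[29,38),[28,37),[27,36); WM=34; [24,33) fires=8 [25,34) fires=8
i=6 t=40 v=6: → [40,49),[39,48),[38,47),[37,46),[36,45),[35,44),[34,43),[33,42),[32,41); WM=39; [26,35) fires=5 [27,36) fires=8 [28,37) fires=8 [29,38) fires=8 [30,39) fires=8
i=7 t=47 v=8: → [47,56),[46,55),[45,54),[44,53),[43,52),[42,51),[41,50),[40,49),[39,48); WM=46; [31,40) fires=8 [32,41) fires=8 [33,42) fires=8 [34,43) fires=8 [35,44) fires=8 [36,45) fires=6 [37,46) fires=6
i=8 t=21 v=4: DROP (t<46-2); WM=46

6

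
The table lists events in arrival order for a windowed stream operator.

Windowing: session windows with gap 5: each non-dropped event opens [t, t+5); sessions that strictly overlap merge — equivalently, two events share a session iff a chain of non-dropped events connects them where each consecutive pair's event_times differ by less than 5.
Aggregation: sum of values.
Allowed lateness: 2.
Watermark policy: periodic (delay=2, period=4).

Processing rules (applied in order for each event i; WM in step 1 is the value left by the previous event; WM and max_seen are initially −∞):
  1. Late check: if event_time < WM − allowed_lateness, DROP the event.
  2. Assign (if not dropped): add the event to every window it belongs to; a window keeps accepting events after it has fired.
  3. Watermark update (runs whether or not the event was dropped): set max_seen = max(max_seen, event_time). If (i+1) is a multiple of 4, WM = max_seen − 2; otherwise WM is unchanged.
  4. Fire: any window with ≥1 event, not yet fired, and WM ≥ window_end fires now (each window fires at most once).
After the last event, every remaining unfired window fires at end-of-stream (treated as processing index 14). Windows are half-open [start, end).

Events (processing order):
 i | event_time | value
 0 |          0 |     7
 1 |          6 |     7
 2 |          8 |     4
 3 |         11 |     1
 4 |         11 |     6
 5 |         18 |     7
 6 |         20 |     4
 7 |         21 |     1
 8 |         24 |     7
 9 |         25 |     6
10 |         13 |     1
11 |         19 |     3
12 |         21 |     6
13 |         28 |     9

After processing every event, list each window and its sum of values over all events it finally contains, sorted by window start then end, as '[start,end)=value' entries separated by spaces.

[0,5)=7 [6,16)=18 [18,33)=43

i=0 t=0 v=7: → [0,5); WM=−∞
i=1 t=6 v=7: → [6,11); WM=−∞
i=2 t=8 v=4: → [6,13); WM=−∞
i=3 t=11 v=1: → [6,16); WM=9
i=4 t=11 v=6: → [6,16); WM=9
i=5 t=18 v=7: → [18,23); WM=9
i=6 t=20 v=4: → [18,25); WM=9
i=7 t=21 v=1: → [18,26); WM=19
i=8 t=24 v=7: → [18,29); WM=19
i=9 t=25 v=6: → [18,30); WM=19
i=10 t=13 v=1: DROP (t<19-2); WM=19
i=11 t=19 v=3: → [18,30); WM=23
i=12 t=21 v=6: → [18,30); WM=23
i=13 t=28 v=9: → [18,33); WM=23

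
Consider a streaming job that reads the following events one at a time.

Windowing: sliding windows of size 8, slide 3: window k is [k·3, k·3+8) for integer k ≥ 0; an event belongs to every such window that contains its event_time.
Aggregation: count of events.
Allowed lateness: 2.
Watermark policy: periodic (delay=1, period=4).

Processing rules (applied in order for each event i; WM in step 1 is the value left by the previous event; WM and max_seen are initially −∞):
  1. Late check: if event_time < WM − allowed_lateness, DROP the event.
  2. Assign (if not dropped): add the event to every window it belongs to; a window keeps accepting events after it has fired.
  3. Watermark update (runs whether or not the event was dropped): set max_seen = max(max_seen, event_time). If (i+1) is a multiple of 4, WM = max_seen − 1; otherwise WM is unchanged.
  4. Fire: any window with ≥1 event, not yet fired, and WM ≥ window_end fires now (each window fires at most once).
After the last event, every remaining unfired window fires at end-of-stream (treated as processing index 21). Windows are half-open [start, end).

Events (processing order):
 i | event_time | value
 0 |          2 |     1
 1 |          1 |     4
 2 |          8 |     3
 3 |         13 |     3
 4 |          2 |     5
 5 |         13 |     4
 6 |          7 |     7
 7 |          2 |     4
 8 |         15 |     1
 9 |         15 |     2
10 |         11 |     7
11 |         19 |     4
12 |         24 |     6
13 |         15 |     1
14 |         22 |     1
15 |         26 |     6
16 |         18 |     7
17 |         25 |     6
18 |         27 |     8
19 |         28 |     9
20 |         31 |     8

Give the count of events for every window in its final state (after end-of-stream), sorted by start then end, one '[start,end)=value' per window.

i=0 t=2 v=1: → [0,8); WM=−∞
i=1 t=1 v=4: → [0,8); WM=−∞
i=2 t=8 v=3: → [6,14),[3,11); WM=−∞
i=3 t=13 v=3: → [12,20),[9,17),[6,14); WM=12; [0,8) fires=2 [3,11) fires=1
i=4 t=2 v=5: DROP (t<12-2); WM=12
i=5 t=13 v=4: → [12,20),[9,17),[6,14); WM=12
i=6 t=7 v=7: DROP (t<12-2); WM=12
i=7 t=2 v=4: DROP (t<12-2); WM=12
i=8 t=15 v=1: → [15,23),[12,20),[9,17); WM=12
i=9 t=15 v=2: → [15,23),[12,20),[9,17); WM=12
i=10 t=11 v=7: → [9,17),[6,14); WM=12
i=11 t=19 v=4: → [18,26),[15,23),[12,20); WM=18; [6,14) fires=4 [9,17) fires=5
i=12 t=24 v=6: → [24,32),[21,29),[18,26); WM=18
i=13 t=15 v=1: DROP (t<18-2); WM=18
i=14 t=22 v=1: → [21,29),[18,26),[15,23); WM=18
i=15 t=26 v=6: → [24,32),[21,29); WM=25; [12,20) fires=5 [15,23) fires=4
i=16 t=18 v=7: DROP (t<25-2); WM=25
i=17 t=25 v=6: → [24,32),[21,29),[18,26); WM=25
i=18 t=27 v=8: → [27,35),[24,32),[21,29); WM=25
i=19 t=28 v=9: → [27,35),[24,32),[21,29); WM=27; [18,26) fires=4
i=20 t=31 v=8: → [30,38),[27,35),[24,32); WM=27

[0,8)=2 [3,11)=1 [6,14)=4 [9,17)=5 [12,20)=5 [15,23)=4 [18,26)=4 [21,29)=6 [24,32)=6 [27,35)=3 [30,38)=1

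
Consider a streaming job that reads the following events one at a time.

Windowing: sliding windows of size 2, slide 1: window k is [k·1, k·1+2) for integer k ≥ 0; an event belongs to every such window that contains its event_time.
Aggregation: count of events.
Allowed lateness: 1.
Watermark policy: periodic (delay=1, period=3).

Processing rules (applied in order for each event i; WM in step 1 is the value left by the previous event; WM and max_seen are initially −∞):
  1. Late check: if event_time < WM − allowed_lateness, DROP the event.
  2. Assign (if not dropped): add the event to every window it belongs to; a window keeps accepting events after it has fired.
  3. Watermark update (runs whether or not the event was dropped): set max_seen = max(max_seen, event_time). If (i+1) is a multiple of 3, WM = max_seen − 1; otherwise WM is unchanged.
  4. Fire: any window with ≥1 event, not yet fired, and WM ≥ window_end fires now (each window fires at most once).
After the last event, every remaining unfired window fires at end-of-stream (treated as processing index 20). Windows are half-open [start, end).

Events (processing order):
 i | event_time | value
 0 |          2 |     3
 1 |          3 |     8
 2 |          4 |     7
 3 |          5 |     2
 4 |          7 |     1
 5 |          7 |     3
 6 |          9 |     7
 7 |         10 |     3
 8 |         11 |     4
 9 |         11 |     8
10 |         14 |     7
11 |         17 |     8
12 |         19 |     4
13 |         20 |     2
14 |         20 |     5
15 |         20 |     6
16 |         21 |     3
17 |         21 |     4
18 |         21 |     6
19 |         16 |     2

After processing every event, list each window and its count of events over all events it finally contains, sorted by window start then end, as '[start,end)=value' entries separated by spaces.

i=0 t=2 v=3: → [2,4),[1,3); WM=−∞
i=1 t=3 v=8: → [3,5),[2,4); WM=−∞
i=2 t=4 v=7: → [4,6),[3,5); WM=3; [1,3) fires=1
i=3 t=5 v=2: → [5,7),[4,6); WM=3
i=4 t=7 v=1: → [7,9),[6,8); WM=3
i=5 t=7 v=3: → [7,9),[6,8); WM=6; [2,4) fires=2 [3,5) fires=2 [4,6) fires=2
i=6 t=9 v=7: → [9,11),[8,10); WM=6
i=7 t=10 v=3: → [10,12),[9,11); WM=6
i=8 t=11 v=4: → [11,13),[10,12); WM=10; [5,7) fires=1 [6,8) fires=2 [7,9) fires=2 [8,10) fires=1
i=9 t=11 v=8: → [11,13),[10,12); WM=10
i=10 t=14 v=7: → [14,16),[13,15); WM=10
i=11 t=17 v=8: → [17,19),[16,18); WM=16; [9,11) fires=2 [10,12) fires=3 [11,13) fires=2 [13,15) fires=1 [14,16) fires=1
i=12 t=19 v=4: → [19,21),[18,20); WM=16
i=13 t=20 v=2: → [20,22),[19,21); WM=16
i=14 t=20 v=5: → [20,22),[19,21); WM=19; [16,18) fires=1 [17,19) fires=1
i=15 t=20 v=6: → [20,22),[19,21); WM=19
i=16 t=21 v=3: → [21,23),[20,22); WM=19
i=17 t=21 v=4: → [21,23),[20,22); WM=20; [18,20) fires=1
i=18 t=21 v=6: → [21,23),[20,22); WM=20
i=19 t=16 v=2: DROP (t<20-1); WM=20

[1,3)=1 [2,4)=2 [3,5)=2 [4,6)=2 [5,7)=1 [6,8)=2 [7,9)=2 [8,10)=1 [9,11)=2 [10,12)=3 [11,13)=2 [13,15)=1 [14,16)=1 [16,18)=1 [17,19)=1 [18,20)=1 [19,21)=4 [20,22)=6 [21,23)=3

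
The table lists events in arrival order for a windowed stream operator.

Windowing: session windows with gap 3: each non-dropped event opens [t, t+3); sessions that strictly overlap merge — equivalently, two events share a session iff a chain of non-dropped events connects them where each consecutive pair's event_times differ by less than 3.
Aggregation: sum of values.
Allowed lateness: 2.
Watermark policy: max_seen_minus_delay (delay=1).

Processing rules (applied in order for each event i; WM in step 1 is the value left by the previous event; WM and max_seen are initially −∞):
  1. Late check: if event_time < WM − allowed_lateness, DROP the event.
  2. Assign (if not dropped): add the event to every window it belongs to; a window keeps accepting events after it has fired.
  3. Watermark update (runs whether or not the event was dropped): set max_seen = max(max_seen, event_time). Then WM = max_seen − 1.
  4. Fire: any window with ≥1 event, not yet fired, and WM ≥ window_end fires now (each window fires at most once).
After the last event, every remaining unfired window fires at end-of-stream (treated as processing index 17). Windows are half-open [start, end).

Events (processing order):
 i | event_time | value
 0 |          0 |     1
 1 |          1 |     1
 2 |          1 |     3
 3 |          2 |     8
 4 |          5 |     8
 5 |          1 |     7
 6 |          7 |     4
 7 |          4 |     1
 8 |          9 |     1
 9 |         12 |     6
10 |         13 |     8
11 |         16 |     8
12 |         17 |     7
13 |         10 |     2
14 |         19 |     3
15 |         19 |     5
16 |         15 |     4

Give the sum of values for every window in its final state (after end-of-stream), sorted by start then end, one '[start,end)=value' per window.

[0,12)=27 [12,16)=14 [16,22)=23

i=0 t=0 v=1: → [0,3); WM=-1
i=1 t=1 v=1: → [0,4); WM=0
i=2 t=1 v=3: → [0,4); WM=0
i=3 t=2 v=8: → [0,5); WM=1
i=4 t=5 v=8: → [5,8); WM=4
i=5 t=1 v=7: DROP (t<4-2); WM=4
i=6 t=7 v=4: → [5,10); WM=6
i=7 t=4 v=1: → [0,10); WM=6
i=8 t=9 v=1: → [0,12); WM=8
i=9 t=12 v=6: → [12,15); WM=11
i=10 t=13 v=8: → [12,16); WM=12
i=11 t=16 v=8: → [16,19); WM=15
i=12 t=17 v=7: → [16,20); WM=16
i=13 t=10 v=2: DROP (t<16-2); WM=16
i=14 t=19 v=3: → [16,22); WM=18
i=15 t=19 v=5: → [16,22); WM=18
i=16 t=15 v=4: DROP (t<18-2); WM=18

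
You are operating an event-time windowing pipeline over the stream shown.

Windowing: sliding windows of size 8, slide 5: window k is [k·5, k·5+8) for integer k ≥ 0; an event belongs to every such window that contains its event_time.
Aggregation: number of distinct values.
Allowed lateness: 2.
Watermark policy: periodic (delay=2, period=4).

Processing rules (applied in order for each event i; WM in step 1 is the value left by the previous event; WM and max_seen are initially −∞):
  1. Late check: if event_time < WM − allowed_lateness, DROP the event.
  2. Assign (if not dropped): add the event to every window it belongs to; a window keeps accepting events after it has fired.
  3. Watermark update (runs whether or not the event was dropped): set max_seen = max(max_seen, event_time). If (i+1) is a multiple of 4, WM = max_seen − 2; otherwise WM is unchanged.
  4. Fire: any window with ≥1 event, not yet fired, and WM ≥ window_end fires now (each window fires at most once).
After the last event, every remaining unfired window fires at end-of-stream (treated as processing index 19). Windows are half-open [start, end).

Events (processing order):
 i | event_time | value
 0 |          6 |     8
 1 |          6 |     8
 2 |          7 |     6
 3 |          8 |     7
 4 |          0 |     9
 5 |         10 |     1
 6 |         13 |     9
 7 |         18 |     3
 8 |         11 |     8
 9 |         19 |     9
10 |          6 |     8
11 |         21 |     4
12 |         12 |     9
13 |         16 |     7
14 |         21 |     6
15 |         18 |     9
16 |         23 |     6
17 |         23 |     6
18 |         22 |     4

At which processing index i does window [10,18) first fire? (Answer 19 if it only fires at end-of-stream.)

i=0 t=6 v=8: → [5,13),[0,8); WM=−∞
i=1 t=6 v=8: → [5,13),[0,8); WM=−∞
i=2 t=7 v=6: → [5,13),[0,8); WM=−∞
i=3 t=8 v=7: → [5,13); WM=6
i=4 t=0 v=9: DROP (t<6-2); WM=6
i=5 t=10 v=1: → [10,18),[5,13); WM=6
i=6 t=13 v=9: → [10,18); WM=6
i=7 t=18 v=3: → [15,23); WM=16; [0,8) fires=2 [5,13) fires=4
i=8 t=11 v=8: DROP (t<16-2); WM=16
i=9 t=19 v=9: → [15,23); WM=16
i=10 t=6 v=8: DROP (t<16-2); WM=16
i=11 t=21 v=4: → [20,28),[15,23); WM=19; [10,18) fires=2
i=12 t=12 v=9: DROP (t<19-2); WM=19
i=13 t=16 v=7: DROP (t<19-2); WM=19
i=14 t=21 v=6: → [20,28),[15,23); WM=19
i=15 t=18 v=9: → [15,23); WM=19
i=16 t=23 v=6: → [20,28); WM=19
i=17 t=23 v=6: → [20,28); WM=19
i=18 t=22 v=4: → [20,28),[15,23); WM=19

11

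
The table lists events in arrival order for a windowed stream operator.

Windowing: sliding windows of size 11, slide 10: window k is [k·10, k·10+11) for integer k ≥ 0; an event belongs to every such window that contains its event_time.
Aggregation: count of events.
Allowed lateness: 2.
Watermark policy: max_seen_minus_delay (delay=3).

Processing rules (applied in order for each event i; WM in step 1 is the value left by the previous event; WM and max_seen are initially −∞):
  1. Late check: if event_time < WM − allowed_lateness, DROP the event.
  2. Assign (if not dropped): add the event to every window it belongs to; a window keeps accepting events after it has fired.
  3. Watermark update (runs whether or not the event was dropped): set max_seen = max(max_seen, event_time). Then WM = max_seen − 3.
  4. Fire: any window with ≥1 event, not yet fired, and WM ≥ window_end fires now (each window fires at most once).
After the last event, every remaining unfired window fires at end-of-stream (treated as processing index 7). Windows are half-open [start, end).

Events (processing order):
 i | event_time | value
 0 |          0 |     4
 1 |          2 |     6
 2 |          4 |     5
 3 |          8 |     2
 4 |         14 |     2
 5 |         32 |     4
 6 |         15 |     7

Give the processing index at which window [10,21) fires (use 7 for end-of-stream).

i=0 t=0 v=4: → [0,11); WM=-3
i=1 t=2 v=6: → [0,11); WM=-1
i=2 t=4 v=5: → [0,11); WM=1
i=3 t=8 v=2: → [0,11); WM=5
i=4 t=14 v=2: → [10,21); WM=11; [0,11) fires=4
i=5 t=32 v=4: → [30,41); WM=29; [10,21) fires=1
i=6 t=15 v=7: DROP (t<29-2); WM=29

5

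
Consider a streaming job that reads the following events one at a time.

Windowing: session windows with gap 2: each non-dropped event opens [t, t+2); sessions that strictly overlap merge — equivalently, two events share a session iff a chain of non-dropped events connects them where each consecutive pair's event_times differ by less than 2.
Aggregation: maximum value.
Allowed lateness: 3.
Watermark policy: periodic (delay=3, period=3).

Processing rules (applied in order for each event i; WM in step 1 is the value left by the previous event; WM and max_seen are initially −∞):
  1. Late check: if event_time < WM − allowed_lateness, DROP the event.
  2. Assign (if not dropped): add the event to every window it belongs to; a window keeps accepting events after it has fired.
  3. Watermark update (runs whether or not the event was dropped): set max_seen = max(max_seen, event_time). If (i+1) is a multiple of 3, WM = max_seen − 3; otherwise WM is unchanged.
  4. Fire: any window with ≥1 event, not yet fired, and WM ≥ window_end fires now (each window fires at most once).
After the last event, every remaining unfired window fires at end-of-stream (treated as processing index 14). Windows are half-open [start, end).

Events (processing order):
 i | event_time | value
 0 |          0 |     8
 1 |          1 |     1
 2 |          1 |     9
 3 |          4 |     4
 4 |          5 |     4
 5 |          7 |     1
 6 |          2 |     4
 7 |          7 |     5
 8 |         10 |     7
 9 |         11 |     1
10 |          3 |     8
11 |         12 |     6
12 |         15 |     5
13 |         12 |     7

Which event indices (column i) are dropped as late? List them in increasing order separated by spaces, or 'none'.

10

i=0 t=0 v=8: → [0,2); WM=−∞
i=1 t=1 v=1: → [0,3); WM=−∞
i=2 t=1 v=9: → [0,3); WM=-2
i=3 t=4 v=4: → [4,6); WM=-2
i=4 t=5 v=4: → [4,7); WM=-2
i=5 t=7 v=1: → [7,9); WM=4
i=6 t=2 v=4: → [0,4); WM=4
i=7 t=7 v=5: → [7,9); WM=4
i=8 t=10 v=7: → [10,12); WM=7
i=9 t=11 v=1: → [10,13); WM=7
i=10 t=3 v=8: DROP (t<7-3); WM=7
i=11 t=12 v=6: → [10,14); WM=9
i=12 t=15 v=5: → [15,17); WM=9
i=13 t=12 v=7: → [10,14); WM=9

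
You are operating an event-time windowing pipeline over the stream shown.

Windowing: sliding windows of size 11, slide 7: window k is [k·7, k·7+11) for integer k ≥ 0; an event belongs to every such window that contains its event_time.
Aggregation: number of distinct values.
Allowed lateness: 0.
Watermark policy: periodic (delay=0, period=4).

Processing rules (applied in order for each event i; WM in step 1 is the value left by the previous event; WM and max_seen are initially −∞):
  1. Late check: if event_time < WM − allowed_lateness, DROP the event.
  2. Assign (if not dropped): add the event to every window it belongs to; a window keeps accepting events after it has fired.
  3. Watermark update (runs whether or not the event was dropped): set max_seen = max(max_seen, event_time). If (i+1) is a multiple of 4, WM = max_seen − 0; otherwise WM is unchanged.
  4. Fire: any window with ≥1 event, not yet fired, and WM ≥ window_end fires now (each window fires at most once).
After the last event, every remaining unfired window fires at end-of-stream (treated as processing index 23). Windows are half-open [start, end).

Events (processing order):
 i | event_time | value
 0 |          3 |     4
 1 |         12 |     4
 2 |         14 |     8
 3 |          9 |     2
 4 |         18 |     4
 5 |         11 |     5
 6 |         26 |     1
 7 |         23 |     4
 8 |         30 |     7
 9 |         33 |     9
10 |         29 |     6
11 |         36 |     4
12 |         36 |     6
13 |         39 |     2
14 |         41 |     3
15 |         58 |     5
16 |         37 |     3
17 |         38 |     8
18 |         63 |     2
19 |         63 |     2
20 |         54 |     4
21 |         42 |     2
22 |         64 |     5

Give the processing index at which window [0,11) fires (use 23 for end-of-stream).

3

i=0 t=3 v=4: → [0,11); WM=−∞
i=1 t=12 v=4: → [7,18); WM=−∞
i=2 t=14 v=8: → [14,25),[7,18); WM=−∞
i=3 t=9 v=2: → [7,18),[0,11); WM=14; [0,11) fires=2
i=4 t=18 v=4: → [14,25); WM=14
i=5 t=11 v=5: DROP (t<14-0); WM=14
i=6 t=26 v=1: → [21,32); WM=14
i=7 t=23 v=4: → [21,32),[14,25); WM=26; [7,18) fires=3 [14,25) fires=2
i=8 t=30 v=7: → [28,39),[21,32); WM=26
i=9 t=33 v=9: → [28,39); WM=26
i=10 t=29 v=6: → [28,39),[21,32); WM=26
i=11 t=36 v=4: → [35,46),[28,39); WM=36; [21,32) fires=4
i=12 t=36 v=6: → [35,46),[28,39); WM=36
i=13 t=39 v=2: → [35,46); WM=36
i=14 t=41 v=3: → [35,46); WM=36
i=15 t=58 v=5: → [56,67),[49,60); WM=58; [28,39) fires=4 [35,46) fires=4
i=16 t=37 v=3: DROP (t<58-0); WM=58
i=17 t=38 v=8: DROP (t<58-0); WM=58
i=18 t=63 v=2: → [63,74),[56,67); WM=58
i=19 t=63 v=2: → [63,74),[56,67); WM=63; [49,60) fires=1
i=20 t=54 v=4: DROP (t<63-0); WM=63
i=21 t=42 v=2: DROP (t<63-0); WM=63
i=22 t=64 v=5: → [63,74),[56,67); WM=63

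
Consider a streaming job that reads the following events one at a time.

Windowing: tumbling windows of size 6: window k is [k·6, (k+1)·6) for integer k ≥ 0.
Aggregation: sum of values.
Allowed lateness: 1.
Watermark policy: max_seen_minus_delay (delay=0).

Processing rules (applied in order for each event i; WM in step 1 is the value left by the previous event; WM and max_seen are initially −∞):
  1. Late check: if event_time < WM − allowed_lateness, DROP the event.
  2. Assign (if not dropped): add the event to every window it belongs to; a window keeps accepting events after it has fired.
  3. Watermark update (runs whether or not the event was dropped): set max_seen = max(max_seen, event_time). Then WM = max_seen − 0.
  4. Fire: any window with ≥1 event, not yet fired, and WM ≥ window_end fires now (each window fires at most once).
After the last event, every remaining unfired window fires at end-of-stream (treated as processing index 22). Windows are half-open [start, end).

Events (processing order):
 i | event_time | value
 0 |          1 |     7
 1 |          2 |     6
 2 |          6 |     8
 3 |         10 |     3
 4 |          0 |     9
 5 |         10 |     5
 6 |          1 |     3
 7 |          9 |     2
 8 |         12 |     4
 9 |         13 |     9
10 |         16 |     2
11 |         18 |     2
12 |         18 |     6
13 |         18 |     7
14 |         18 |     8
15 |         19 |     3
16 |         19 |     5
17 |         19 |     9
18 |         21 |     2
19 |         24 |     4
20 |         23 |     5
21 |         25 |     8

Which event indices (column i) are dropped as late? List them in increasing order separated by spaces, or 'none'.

4 6

i=0 t=1 v=7: → [0,6); WM=1
i=1 t=2 v=6: → [0,6); WM=2
i=2 t=6 v=8: → [6,12); WM=6; [0,6) fires=13
i=3 t=10 v=3: → [6,12); WM=10
i=4 t=0 v=9: DROP (t<10-1); WM=10
i=5 t=10 v=5: → [6,12); WM=10
i=6 t=1 v=3: DROP (t<10-1); WM=10
i=7 t=9 v=2: → [6,12); WM=10
i=8 t=12 v=4: → [12,18); WM=12; [6,12) fires=18
i=9 t=13 v=9: → [12,18); WM=13
i=10 t=16 v=2: → [12,18); WM=16
i=11 t=18 v=2: → [18,24); WM=18; [12,18) fires=15
i=12 t=18 v=6: → [18,24); WM=18
i=13 t=18 v=7: → [18,24); WM=18
i=14 t=18 v=8: → [18,24); WM=18
i=15 t=19 v=3: → [18,24); WM=19
i=16 t=19 v=5: → [18,24); WM=19
i=17 t=19 v=9: → [18,24); WM=19
i=18 t=21 v=2: → [18,24); WM=21
i=19 t=24 v=4: → [24,30); WM=24; [18,24) fires=42
i=20 t=23 v=5: → [18,24); WM=24
i=21 t=25 v=8: → [24,30); WM=25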